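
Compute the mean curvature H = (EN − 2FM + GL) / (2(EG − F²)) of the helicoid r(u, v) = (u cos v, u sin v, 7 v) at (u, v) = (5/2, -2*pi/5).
H = 0

With E = 1, F = 0, G = u^2 + 49, L = 0, M = -7/sqrt(u^2 + 49), N = 0, assemble
  H = (EN − 2FM + GL) / (2(EG − F²)) = 0.
At (u, v) = (5/2, -2*pi/5): H = 0.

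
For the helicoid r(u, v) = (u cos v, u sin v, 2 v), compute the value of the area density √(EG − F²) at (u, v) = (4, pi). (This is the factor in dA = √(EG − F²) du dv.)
√(EG − F²)|_{(4, pi)} = 2*sqrt(5)

E = 1, F = 0, G = u^2 + 4, so EG − F² = u^2 + 4. Taking the positive square root: √(EG − F²) = sqrt(u^2 + 4). At (u, v) = (4, pi): 2*sqrt(5).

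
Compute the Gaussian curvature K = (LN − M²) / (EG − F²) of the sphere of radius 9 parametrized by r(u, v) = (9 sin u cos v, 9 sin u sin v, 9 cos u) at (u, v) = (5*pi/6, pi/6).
K = 1/81

Coefficients of the first fundamental form: E = 81, F = 0, G = 81*sin(u)^2.
Coefficients of the second fundamental form: L = -9*sin(u)/Abs(sin(u)), M = 0, N = -9*sin(u)^3/Abs(sin(u)).
Assemble K = (LN − M²)/(EG − F²) = 1/81. At (u, v) = (5*pi/6, pi/6): K = 1/81.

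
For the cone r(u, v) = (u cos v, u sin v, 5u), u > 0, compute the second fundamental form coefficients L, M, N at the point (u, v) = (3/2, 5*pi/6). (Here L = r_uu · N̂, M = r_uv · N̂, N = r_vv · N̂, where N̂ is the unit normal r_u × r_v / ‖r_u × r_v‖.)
L = 0;  M = 0;  N = 15*sqrt(26)/52

Compute the unit normal N̂(u, v) = (-5*sqrt(26)*u*cos(v)/(26*Abs(u)), -5*sqrt(26)*u*sin(v)/(26*Abs(u)), sqrt(26)*u/(26*Abs(u))), and the second partials r_uu, r_uv, r_vv. Take dot products:
  L(u, v) = r_uu · N̂ = 0,
  M(u, v) = r_uv · N̂ = 0,
  N(u, v) = r_vv · N̂ = 5*sqrt(26)*u^2/(26*Abs(u)).
Evaluating at (u, v) = (3/2, 5*pi/6):
  L = 0, M = 0, N = 15*sqrt(26)/52.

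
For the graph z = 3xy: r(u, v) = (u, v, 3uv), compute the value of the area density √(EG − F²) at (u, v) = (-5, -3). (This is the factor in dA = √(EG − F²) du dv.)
√(EG − F²)|_{(-5, -3)} = sqrt(307)

E = 9*v^2 + 1, F = 9*u*v, G = 9*u^2 + 1, so EG − F² = 9*u^2 + 9*v^2 + 1. Taking the positive square root: √(EG − F²) = sqrt(9*u^2 + 9*v^2 + 1). At (u, v) = (-5, -3): sqrt(307).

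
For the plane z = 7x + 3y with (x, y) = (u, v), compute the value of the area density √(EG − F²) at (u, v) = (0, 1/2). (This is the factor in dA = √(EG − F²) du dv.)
√(EG − F²)|_{(0, 1/2)} = sqrt(59)

E = 50, F = 21, G = 10, so EG − F² = 59. Taking the positive square root: √(EG − F²) = sqrt(59). At (u, v) = (0, 1/2): sqrt(59).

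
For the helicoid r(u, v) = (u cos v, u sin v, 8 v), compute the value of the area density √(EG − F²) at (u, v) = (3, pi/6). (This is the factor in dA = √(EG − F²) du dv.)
√(EG − F²)|_{(3, pi/6)} = sqrt(73)

E = 1, F = 0, G = u^2 + 64, so EG − F² = u^2 + 64. Taking the positive square root: √(EG − F²) = sqrt(u^2 + 64). At (u, v) = (3, pi/6): sqrt(73).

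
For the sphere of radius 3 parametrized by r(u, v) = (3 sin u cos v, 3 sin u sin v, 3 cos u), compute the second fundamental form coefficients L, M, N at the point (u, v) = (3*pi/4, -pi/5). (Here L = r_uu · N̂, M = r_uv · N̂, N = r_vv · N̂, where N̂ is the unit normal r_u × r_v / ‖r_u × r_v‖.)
L = -3;  M = 0;  N = -3/2

Compute the unit normal N̂(u, v) = (sin(u)^2*cos(v)/Abs(sin(u)), sin(u)^2*sin(v)/Abs(sin(u)), sin(2*u)/(2*Abs(sin(u)))), and the second partials r_uu, r_uv, r_vv. Take dot products:
  L(u, v) = r_uu · N̂ = -3*sin(u)/Abs(sin(u)),
  M(u, v) = r_uv · N̂ = 0,
  N(u, v) = r_vv · N̂ = -3*sin(u)^3/Abs(sin(u)).
Evaluating at (u, v) = (3*pi/4, -pi/5):
  L = -3, M = 0, N = -3/2.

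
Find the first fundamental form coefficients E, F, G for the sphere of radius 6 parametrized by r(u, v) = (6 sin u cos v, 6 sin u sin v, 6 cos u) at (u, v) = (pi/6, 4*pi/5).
E = 36;  F = 0;  G = 9

Partials: r_u = (6*cos(u)*cos(v), 6*sin(v)*cos(u), -6*sin(u)), r_v = (-6*sin(u)*sin(v), 6*sin(u)*cos(v), 0). As functions of (u, v):
  E = r_u · r_u = 36,
  F = r_u · r_v = 0,
  G = r_v · r_v = 36*sin(u)^2.
Evaluating at (u, v) = (pi/6, 4*pi/5): E = 36, F = 0, G = 9.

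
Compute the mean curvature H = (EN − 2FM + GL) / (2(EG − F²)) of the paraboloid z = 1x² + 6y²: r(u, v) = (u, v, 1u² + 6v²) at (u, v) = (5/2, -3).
H = 1453*sqrt(1322)/1747684

With E = 4*u^2 + 1, F = 24*u*v, G = 144*v^2 + 1, L = 2/sqrt(4*u^2 + 144*v^2 + 1), M = 0, N = 12/sqrt(4*u^2 + 144*v^2 + 1), assemble
  H = (EN − 2FM + GL) / (2(EG − F²)) = (24*u^2 + 144*v^2 + 7)/(4*u^2 + 144*v^2 + 1)^(3/2).
At (u, v) = (5/2, -3): H = 1453*sqrt(1322)/1747684.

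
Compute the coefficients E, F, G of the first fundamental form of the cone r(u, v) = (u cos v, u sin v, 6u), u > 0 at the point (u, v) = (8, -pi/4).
E = 37;  F = 0;  G = 64

Partials: r_u = (cos(v), sin(v), 6), r_v = (-u*sin(v), u*cos(v), 0). As functions of (u, v):
  E = r_u · r_u = 37,
  F = r_u · r_v = 0,
  G = r_v · r_v = u^2.
Evaluating at (u, v) = (8, -pi/4): E = 37, F = 0, G = 64.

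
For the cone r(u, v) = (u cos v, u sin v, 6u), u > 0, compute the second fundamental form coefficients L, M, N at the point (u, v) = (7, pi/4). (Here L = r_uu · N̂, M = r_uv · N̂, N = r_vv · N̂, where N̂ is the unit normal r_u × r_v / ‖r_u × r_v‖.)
L = 0;  M = 0;  N = 42*sqrt(37)/37

Compute the unit normal N̂(u, v) = (-6*sqrt(37)*u*cos(v)/(37*Abs(u)), -6*sqrt(37)*u*sin(v)/(37*Abs(u)), sqrt(37)*u/(37*Abs(u))), and the second partials r_uu, r_uv, r_vv. Take dot products:
  L(u, v) = r_uu · N̂ = 0,
  M(u, v) = r_uv · N̂ = 0,
  N(u, v) = r_vv · N̂ = 6*sqrt(37)*u^2/(37*Abs(u)).
Evaluating at (u, v) = (7, pi/4):
  L = 0, M = 0, N = 42*sqrt(37)/37.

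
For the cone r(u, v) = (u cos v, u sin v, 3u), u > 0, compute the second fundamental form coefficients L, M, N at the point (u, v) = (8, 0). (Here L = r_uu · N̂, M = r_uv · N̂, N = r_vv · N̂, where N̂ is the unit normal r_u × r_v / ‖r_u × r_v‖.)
L = 0;  M = 0;  N = 12*sqrt(10)/5

Compute the unit normal N̂(u, v) = (-3*sqrt(10)*u*cos(v)/(10*Abs(u)), -3*sqrt(10)*u*sin(v)/(10*Abs(u)), sqrt(10)*u/(10*Abs(u))), and the second partials r_uu, r_uv, r_vv. Take dot products:
  L(u, v) = r_uu · N̂ = 0,
  M(u, v) = r_uv · N̂ = 0,
  N(u, v) = r_vv · N̂ = 3*sqrt(10)*u^2/(10*Abs(u)).
Evaluating at (u, v) = (8, 0):
  L = 0, M = 0, N = 12*sqrt(10)/5.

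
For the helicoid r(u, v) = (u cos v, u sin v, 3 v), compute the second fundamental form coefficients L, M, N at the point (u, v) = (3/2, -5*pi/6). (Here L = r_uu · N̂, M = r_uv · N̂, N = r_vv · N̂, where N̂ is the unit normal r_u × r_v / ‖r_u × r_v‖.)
L = 0;  M = -2*sqrt(5)/5;  N = 0

Compute the unit normal N̂(u, v) = (3*sin(v)/sqrt(u^2 + 9), -3*cos(v)/sqrt(u^2 + 9), u/sqrt(u^2 + 9)), and the second partials r_uu, r_uv, r_vv. Take dot products:
  L(u, v) = r_uu · N̂ = 0,
  M(u, v) = r_uv · N̂ = -3/sqrt(u^2 + 9),
  N(u, v) = r_vv · N̂ = 0.
Evaluating at (u, v) = (3/2, -5*pi/6):
  L = 0, M = -2*sqrt(5)/5, N = 0.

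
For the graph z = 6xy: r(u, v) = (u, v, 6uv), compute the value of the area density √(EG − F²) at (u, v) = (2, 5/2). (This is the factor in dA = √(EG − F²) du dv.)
√(EG − F²)|_{(2, 5/2)} = sqrt(370)

E = 36*v^2 + 1, F = 36*u*v, G = 36*u^2 + 1, so EG − F² = 36*u^2 + 36*v^2 + 1. Taking the positive square root: √(EG − F²) = sqrt(36*u^2 + 36*v^2 + 1). At (u, v) = (2, 5/2): sqrt(370).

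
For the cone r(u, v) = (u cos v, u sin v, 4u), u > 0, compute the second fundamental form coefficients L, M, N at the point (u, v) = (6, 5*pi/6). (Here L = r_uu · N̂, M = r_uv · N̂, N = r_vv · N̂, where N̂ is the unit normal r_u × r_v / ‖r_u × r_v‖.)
L = 0;  M = 0;  N = 24*sqrt(17)/17

Compute the unit normal N̂(u, v) = (-4*sqrt(17)*u*cos(v)/(17*Abs(u)), -4*sqrt(17)*u*sin(v)/(17*Abs(u)), sqrt(17)*u/(17*Abs(u))), and the second partials r_uu, r_uv, r_vv. Take dot products:
  L(u, v) = r_uu · N̂ = 0,
  M(u, v) = r_uv · N̂ = 0,
  N(u, v) = r_vv · N̂ = 4*sqrt(17)*u^2/(17*Abs(u)).
Evaluating at (u, v) = (6, 5*pi/6):
  L = 0, M = 0, N = 24*sqrt(17)/17.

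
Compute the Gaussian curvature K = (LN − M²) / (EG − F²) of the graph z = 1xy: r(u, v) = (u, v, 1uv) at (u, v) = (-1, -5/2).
K = -16/1089

Coefficients of the first fundamental form: E = v^2 + 1, F = u*v, G = u^2 + 1.
Coefficients of the second fundamental form: L = 0, M = 1/sqrt(u^2 + v^2 + 1), N = 0.
Assemble K = (LN − M²)/(EG − F²) = 1/((u^2*v^2 - (u^2 + 1)*(v^2 + 1))*(u^2 + v^2 + 1)). At (u, v) = (-1, -5/2): K = -16/1089.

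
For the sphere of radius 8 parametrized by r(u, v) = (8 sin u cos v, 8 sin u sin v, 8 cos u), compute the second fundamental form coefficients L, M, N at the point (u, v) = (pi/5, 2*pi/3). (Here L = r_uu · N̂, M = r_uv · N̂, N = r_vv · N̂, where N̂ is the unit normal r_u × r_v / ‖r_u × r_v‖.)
L = -8;  M = 0;  N = -5 + sqrt(5)

Compute the unit normal N̂(u, v) = (sin(u)^2*cos(v)/Abs(sin(u)), sin(u)^2*sin(v)/Abs(sin(u)), sin(2*u)/(2*Abs(sin(u)))), and the second partials r_uu, r_uv, r_vv. Take dot products:
  L(u, v) = r_uu · N̂ = -8*sin(u)/Abs(sin(u)),
  M(u, v) = r_uv · N̂ = 0,
  N(u, v) = r_vv · N̂ = -8*sin(u)^3/Abs(sin(u)).
Evaluating at (u, v) = (pi/5, 2*pi/3):
  L = -8, M = 0, N = -5 + sqrt(5).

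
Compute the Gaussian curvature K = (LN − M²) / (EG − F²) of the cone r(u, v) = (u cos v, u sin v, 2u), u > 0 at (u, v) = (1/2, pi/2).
K = 0

Coefficients of the first fundamental form: E = 5, F = 0, G = u^2.
Coefficients of the second fundamental form: L = 0, M = 0, N = 2*sqrt(5)*u^2/(5*Abs(u)).
Assemble K = (LN − M²)/(EG − F²) = 0. At (u, v) = (1/2, pi/2): K = 0.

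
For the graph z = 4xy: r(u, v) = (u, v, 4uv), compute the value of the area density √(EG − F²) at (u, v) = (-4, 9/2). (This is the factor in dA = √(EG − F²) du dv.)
√(EG − F²)|_{(-4, 9/2)} = sqrt(581)

E = 16*v^2 + 1, F = 16*u*v, G = 16*u^2 + 1, so EG − F² = 16*u^2 + 16*v^2 + 1. Taking the positive square root: √(EG − F²) = sqrt(16*u^2 + 16*v^2 + 1). At (u, v) = (-4, 9/2): sqrt(581).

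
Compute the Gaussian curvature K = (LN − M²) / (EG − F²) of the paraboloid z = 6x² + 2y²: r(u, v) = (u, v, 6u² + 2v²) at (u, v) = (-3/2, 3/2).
K = 48/130321

Coefficients of the first fundamental form: E = 144*u^2 + 1, F = 48*u*v, G = 16*v^2 + 1.
Coefficients of the second fundamental form: L = 12/sqrt(144*u^2 + 16*v^2 + 1), M = 0, N = 4/sqrt(144*u^2 + 16*v^2 + 1).
Assemble K = (LN − M²)/(EG − F²) = 48/(20736*u^4 + 4608*u^2*v^2 + 288*u^2 + 256*v^4 + 32*v^2 + 1). At (u, v) = (-3/2, 3/2): K = 48/130321.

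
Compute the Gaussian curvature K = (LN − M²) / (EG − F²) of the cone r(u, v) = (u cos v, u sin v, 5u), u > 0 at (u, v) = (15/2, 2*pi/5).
K = 0

Coefficients of the first fundamental form: E = 26, F = 0, G = u^2.
Coefficients of the second fundamental form: L = 0, M = 0, N = 5*sqrt(26)*u^2/(26*Abs(u)).
Assemble K = (LN − M²)/(EG − F²) = 0. At (u, v) = (15/2, 2*pi/5): K = 0.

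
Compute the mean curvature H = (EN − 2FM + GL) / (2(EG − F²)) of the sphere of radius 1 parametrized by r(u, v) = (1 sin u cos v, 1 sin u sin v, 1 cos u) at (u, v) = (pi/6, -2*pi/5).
H = -1

With E = 1, F = 0, G = sin(u)^2, L = -sin(u)/Abs(sin(u)), M = 0, N = -sin(u)^3/Abs(sin(u)), assemble
  H = (EN − 2FM + GL) / (2(EG − F²)) = -sin(u)/Abs(sin(u)).
At (u, v) = (pi/6, -2*pi/5): H = -1.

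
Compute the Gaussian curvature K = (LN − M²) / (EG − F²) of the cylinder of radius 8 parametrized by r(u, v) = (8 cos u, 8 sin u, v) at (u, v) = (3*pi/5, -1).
K = 0

Coefficients of the first fundamental form: E = 64, F = 0, G = 1.
Coefficients of the second fundamental form: L = -8, M = 0, N = 0.
Assemble K = (LN − M²)/(EG − F²) = 0. At (u, v) = (3*pi/5, -1): K = 0.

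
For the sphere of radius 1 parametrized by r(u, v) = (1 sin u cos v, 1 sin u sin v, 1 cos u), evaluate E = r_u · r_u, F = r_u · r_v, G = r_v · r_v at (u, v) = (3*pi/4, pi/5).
E = 1;  F = 0;  G = 1/2

Partials: r_u = (cos(u)*cos(v), sin(v)*cos(u), -sin(u)), r_v = (-sin(u)*sin(v), sin(u)*cos(v), 0). As functions of (u, v):
  E = r_u · r_u = 1,
  F = r_u · r_v = 0,
  G = r_v · r_v = sin(u)^2.
Evaluating at (u, v) = (3*pi/4, pi/5): E = 1, F = 0, G = 1/2.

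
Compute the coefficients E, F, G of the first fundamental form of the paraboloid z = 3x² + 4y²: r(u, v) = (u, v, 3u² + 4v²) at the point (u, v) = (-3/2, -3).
E = 82;  F = 216;  G = 577

Partials: r_u = (1, 0, 6*u), r_v = (0, 1, 8*v). As functions of (u, v):
  E = r_u · r_u = 36*u^2 + 1,
  F = r_u · r_v = 48*u*v,
  G = r_v · r_v = 64*v^2 + 1.
Evaluating at (u, v) = (-3/2, -3): E = 82, F = 216, G = 577.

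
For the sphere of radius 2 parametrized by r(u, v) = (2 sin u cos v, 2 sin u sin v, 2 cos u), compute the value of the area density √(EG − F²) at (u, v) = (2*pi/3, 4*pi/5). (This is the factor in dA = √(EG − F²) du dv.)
√(EG − F²)|_{(2*pi/3, 4*pi/5)} = 2*sqrt(3)

E = 4, F = 0, G = 4*sin(u)^2, so EG − F² = 16*sin(u)^2. Taking the positive square root: √(EG − F²) = 4*Abs(sin(u)). At (u, v) = (2*pi/3, 4*pi/5): 2*sqrt(3).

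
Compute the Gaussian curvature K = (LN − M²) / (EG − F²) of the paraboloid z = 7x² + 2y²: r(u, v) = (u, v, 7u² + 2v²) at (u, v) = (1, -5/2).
K = 56/88209

Coefficients of the first fundamental form: E = 196*u^2 + 1, F = 56*u*v, G = 16*v^2 + 1.
Coefficients of the second fundamental form: L = 14/sqrt(196*u^2 + 16*v^2 + 1), M = 0, N = 4/sqrt(196*u^2 + 16*v^2 + 1).
Assemble K = (LN − M²)/(EG − F²) = 56/(38416*u^4 + 6272*u^2*v^2 + 392*u^2 + 256*v^4 + 32*v^2 + 1). At (u, v) = (1, -5/2): K = 56/88209.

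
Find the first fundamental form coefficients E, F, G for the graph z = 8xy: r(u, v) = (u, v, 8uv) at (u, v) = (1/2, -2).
E = 257;  F = -64;  G = 17

Partials: r_u = (1, 0, 8*v), r_v = (0, 1, 8*u). As functions of (u, v):
  E = r_u · r_u = 64*v^2 + 1,
  F = r_u · r_v = 64*u*v,
  G = r_v · r_v = 64*u^2 + 1.
Evaluating at (u, v) = (1/2, -2): E = 257, F = -64, G = 17.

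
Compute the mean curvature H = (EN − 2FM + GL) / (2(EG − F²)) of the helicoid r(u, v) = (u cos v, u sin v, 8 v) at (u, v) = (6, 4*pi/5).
H = 0

With E = 1, F = 0, G = u^2 + 64, L = 0, M = -8/sqrt(u^2 + 64), N = 0, assemble
  H = (EN − 2FM + GL) / (2(EG − F²)) = 0.
At (u, v) = (6, 4*pi/5): H = 0.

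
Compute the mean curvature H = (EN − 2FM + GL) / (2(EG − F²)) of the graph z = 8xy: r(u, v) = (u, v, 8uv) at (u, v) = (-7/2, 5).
H = 1792*sqrt(265)/379215

With E = 64*v^2 + 1, F = 64*u*v, G = 64*u^2 + 1, L = 0, M = 8/sqrt(64*u^2 + 64*v^2 + 1), N = 0, assemble
  H = (EN − 2FM + GL) / (2(EG − F²)) = -512*u*v/(64*u^2 + 64*v^2 + 1)^(3/2).
At (u, v) = (-7/2, 5): H = 1792*sqrt(265)/379215.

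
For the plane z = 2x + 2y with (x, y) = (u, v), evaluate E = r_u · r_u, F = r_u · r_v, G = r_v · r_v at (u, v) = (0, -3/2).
E = 5;  F = 4;  G = 5

Partials: r_u = (1, 0, 2), r_v = (0, 1, 2). As functions of (u, v):
  E = r_u · r_u = 5,
  F = r_u · r_v = 4,
  G = r_v · r_v = 5.
Evaluating at (u, v) = (0, -3/2): E = 5, F = 4, G = 5.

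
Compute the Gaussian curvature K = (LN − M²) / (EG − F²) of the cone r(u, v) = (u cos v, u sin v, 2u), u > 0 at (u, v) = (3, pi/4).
K = 0

Coefficients of the first fundamental form: E = 5, F = 0, G = u^2.
Coefficients of the second fundamental form: L = 0, M = 0, N = 2*sqrt(5)*u^2/(5*Abs(u)).
Assemble K = (LN − M²)/(EG − F²) = 0. At (u, v) = (3, pi/4): K = 0.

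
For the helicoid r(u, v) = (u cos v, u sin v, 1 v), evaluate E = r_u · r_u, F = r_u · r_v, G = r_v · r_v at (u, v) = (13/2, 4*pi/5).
E = 1;  F = 0;  G = 173/4

Partials: r_u = (cos(v), sin(v), 0), r_v = (-u*sin(v), u*cos(v), 1). As functions of (u, v):
  E = r_u · r_u = 1,
  F = r_u · r_v = 0,
  G = r_v · r_v = u^2 + 1.
Evaluating at (u, v) = (13/2, 4*pi/5): E = 1, F = 0, G = 173/4.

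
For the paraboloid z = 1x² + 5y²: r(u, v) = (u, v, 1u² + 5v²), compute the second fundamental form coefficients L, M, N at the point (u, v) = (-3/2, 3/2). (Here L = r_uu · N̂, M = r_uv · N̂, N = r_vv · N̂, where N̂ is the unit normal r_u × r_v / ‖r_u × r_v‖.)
L = 2*sqrt(235)/235;  M = 0;  N = 2*sqrt(235)/47

Compute the unit normal N̂(u, v) = (-2*u/sqrt(4*u^2 + 100*v^2 + 1), -10*v/sqrt(4*u^2 + 100*v^2 + 1), 1/sqrt(4*u^2 + 100*v^2 + 1)), and the second partials r_uu, r_uv, r_vv. Take dot products:
  L(u, v) = r_uu · N̂ = 2/sqrt(4*u^2 + 100*v^2 + 1),
  M(u, v) = r_uv · N̂ = 0,
  N(u, v) = r_vv · N̂ = 10/sqrt(4*u^2 + 100*v^2 + 1).
Evaluating at (u, v) = (-3/2, 3/2):
  L = 2*sqrt(235)/235, M = 0, N = 2*sqrt(235)/47.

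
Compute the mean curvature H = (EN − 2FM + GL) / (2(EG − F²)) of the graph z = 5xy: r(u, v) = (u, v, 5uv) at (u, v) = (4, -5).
H = 625*sqrt(114)/87723

With E = 25*v^2 + 1, F = 25*u*v, G = 25*u^2 + 1, L = 0, M = 5/sqrt(25*u^2 + 25*v^2 + 1), N = 0, assemble
  H = (EN − 2FM + GL) / (2(EG − F²)) = -125*u*v/(25*u^2 + 25*v^2 + 1)^(3/2).
At (u, v) = (4, -5): H = 625*sqrt(114)/87723.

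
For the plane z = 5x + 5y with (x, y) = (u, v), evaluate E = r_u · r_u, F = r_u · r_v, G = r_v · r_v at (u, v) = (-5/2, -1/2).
E = 26;  F = 25;  G = 26

Partials: r_u = (1, 0, 5), r_v = (0, 1, 5). As functions of (u, v):
  E = r_u · r_u = 26,
  F = r_u · r_v = 25,
  G = r_v · r_v = 26.
Evaluating at (u, v) = (-5/2, -1/2): E = 26, F = 25, G = 26.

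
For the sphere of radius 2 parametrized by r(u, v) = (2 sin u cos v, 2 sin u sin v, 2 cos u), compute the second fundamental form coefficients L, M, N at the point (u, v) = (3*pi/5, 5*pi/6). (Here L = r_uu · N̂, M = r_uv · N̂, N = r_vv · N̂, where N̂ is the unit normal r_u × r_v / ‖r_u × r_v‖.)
L = -2;  M = 0;  N = -5/4 - sqrt(5)/4

Compute the unit normal N̂(u, v) = (sin(u)^2*cos(v)/Abs(sin(u)), sin(u)^2*sin(v)/Abs(sin(u)), sin(2*u)/(2*Abs(sin(u)))), and the second partials r_uu, r_uv, r_vv. Take dot products:
  L(u, v) = r_uu · N̂ = -2*sin(u)/Abs(sin(u)),
  M(u, v) = r_uv · N̂ = 0,
  N(u, v) = r_vv · N̂ = -2*sin(u)^3/Abs(sin(u)).
Evaluating at (u, v) = (3*pi/5, 5*pi/6):
  L = -2, M = 0, N = -5/4 - sqrt(5)/4.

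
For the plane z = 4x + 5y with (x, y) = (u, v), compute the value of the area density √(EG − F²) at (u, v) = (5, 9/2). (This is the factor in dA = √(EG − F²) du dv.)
√(EG − F²)|_{(5, 9/2)} = sqrt(42)

E = 17, F = 20, G = 26, so EG − F² = 42. Taking the positive square root: √(EG − F²) = sqrt(42). At (u, v) = (5, 9/2): sqrt(42).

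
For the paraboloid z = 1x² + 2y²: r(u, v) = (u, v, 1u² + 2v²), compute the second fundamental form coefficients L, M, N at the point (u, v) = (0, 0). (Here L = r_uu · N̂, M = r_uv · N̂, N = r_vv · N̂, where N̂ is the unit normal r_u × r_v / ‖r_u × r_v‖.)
L = 2;  M = 0;  N = 4

Compute the unit normal N̂(u, v) = (-2*u/sqrt(4*u^2 + 16*v^2 + 1), -4*v/sqrt(4*u^2 + 16*v^2 + 1), 1/sqrt(4*u^2 + 16*v^2 + 1)), and the second partials r_uu, r_uv, r_vv. Take dot products:
  L(u, v) = r_uu · N̂ = 2/sqrt(4*u^2 + 16*v^2 + 1),
  M(u, v) = r_uv · N̂ = 0,
  N(u, v) = r_vv · N̂ = 4/sqrt(4*u^2 + 16*v^2 + 1).
Evaluating at (u, v) = (0, 0):
  L = 2, M = 0, N = 4.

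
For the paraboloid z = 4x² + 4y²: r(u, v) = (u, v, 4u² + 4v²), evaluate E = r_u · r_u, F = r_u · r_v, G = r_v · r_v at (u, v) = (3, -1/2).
E = 577;  F = -96;  G = 17

Partials: r_u = (1, 0, 8*u), r_v = (0, 1, 8*v). As functions of (u, v):
  E = r_u · r_u = 64*u^2 + 1,
  F = r_u · r_v = 64*u*v,
  G = r_v · r_v = 64*v^2 + 1.
Evaluating at (u, v) = (3, -1/2): E = 577, F = -96, G = 17.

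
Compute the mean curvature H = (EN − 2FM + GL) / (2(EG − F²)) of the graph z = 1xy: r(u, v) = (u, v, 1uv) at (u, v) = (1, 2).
H = -sqrt(6)/18

With E = v^2 + 1, F = u*v, G = u^2 + 1, L = 0, M = 1/sqrt(u^2 + v^2 + 1), N = 0, assemble
  H = (EN − 2FM + GL) / (2(EG − F²)) = -u*v/(u^2 + v^2 + 1)^(3/2).
At (u, v) = (1, 2): H = -sqrt(6)/18.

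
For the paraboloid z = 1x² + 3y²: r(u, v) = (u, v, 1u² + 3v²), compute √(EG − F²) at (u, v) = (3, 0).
√(EG − F²)|_{(3, 0)} = sqrt(37)

E = 4*u^2 + 1, F = 12*u*v, G = 36*v^2 + 1; EG − F² = 4*u^2 + 36*v^2 + 1; √(EG − F²) = sqrt(4*u^2 + 36*v^2 + 1). At the given point: sqrt(37).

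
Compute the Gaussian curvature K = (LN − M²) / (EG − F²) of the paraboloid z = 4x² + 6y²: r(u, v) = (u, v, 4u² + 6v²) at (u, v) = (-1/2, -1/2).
K = 96/2809

Coefficients of the first fundamental form: E = 64*u^2 + 1, F = 96*u*v, G = 144*v^2 + 1.
Coefficients of the second fundamental form: L = 8/sqrt(64*u^2 + 144*v^2 + 1), M = 0, N = 12/sqrt(64*u^2 + 144*v^2 + 1).
Assemble K = (LN − M²)/(EG − F²) = 96/(4096*u^4 + 18432*u^2*v^2 + 128*u^2 + 20736*v^4 + 288*v^2 + 1). At (u, v) = (-1/2, -1/2): K = 96/2809.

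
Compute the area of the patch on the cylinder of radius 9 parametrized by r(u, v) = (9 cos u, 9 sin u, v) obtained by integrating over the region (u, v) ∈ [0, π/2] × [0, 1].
Area = 9*pi/2

Area = ∫∫ √(EG − F²) du dv with √(EG − F²) = 9. Integrating over [0, π/2] × [0, 1] gives 9*pi/2.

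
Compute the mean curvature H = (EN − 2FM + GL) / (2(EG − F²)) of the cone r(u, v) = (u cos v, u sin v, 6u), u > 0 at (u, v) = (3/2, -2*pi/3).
H = 2*sqrt(37)/37

With E = 37, F = 0, G = u^2, L = 0, M = 0, N = 6*sqrt(37)*u^2/(37*Abs(u)), assemble
  H = (EN − 2FM + GL) / (2(EG − F²)) = 3*sqrt(37)/(37*Abs(u)).
At (u, v) = (3/2, -2*pi/3): H = 2*sqrt(37)/37.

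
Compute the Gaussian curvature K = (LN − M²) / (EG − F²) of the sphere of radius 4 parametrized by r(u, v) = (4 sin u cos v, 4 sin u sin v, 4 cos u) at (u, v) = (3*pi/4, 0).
K = 1/16

Coefficients of the first fundamental form: E = 16, F = 0, G = 16*sin(u)^2.
Coefficients of the second fundamental form: L = -4*sin(u)/Abs(sin(u)), M = 0, N = -4*sin(u)^3/Abs(sin(u)).
Assemble K = (LN − M²)/(EG − F²) = 1/16. At (u, v) = (3*pi/4, 0): K = 1/16.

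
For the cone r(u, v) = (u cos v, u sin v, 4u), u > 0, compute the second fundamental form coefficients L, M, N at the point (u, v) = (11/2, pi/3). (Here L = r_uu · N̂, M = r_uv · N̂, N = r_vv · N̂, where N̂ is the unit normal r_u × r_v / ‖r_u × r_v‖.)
L = 0;  M = 0;  N = 22*sqrt(17)/17

Compute the unit normal N̂(u, v) = (-4*sqrt(17)*u*cos(v)/(17*Abs(u)), -4*sqrt(17)*u*sin(v)/(17*Abs(u)), sqrt(17)*u/(17*Abs(u))), and the second partials r_uu, r_uv, r_vv. Take dot products:
  L(u, v) = r_uu · N̂ = 0,
  M(u, v) = r_uv · N̂ = 0,
  N(u, v) = r_vv · N̂ = 4*sqrt(17)*u^2/(17*Abs(u)).
Evaluating at (u, v) = (11/2, pi/3):
  L = 0, M = 0, N = 22*sqrt(17)/17.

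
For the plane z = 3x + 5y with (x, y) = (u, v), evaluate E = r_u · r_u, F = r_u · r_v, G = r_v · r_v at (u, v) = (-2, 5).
E = 10;  F = 15;  G = 26

Partials: r_u = (1, 0, 3), r_v = (0, 1, 5). As functions of (u, v):
  E = r_u · r_u = 10,
  F = r_u · r_v = 15,
  G = r_v · r_v = 26.
Evaluating at (u, v) = (-2, 5): E = 10, F = 15, G = 26.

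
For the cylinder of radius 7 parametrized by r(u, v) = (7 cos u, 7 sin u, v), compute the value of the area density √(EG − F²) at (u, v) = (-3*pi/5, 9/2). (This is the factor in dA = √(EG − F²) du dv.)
√(EG − F²)|_{(-3*pi/5, 9/2)} = 7

E = 49, F = 0, G = 1, so EG − F² = 49. Taking the positive square root: √(EG − F²) = 7. At (u, v) = (-3*pi/5, 9/2): 7.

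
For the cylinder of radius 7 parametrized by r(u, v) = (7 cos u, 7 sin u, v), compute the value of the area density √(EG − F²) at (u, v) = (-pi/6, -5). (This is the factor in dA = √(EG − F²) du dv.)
√(EG − F²)|_{(-pi/6, -5)} = 7

E = 49, F = 0, G = 1, so EG − F² = 49. Taking the positive square root: √(EG − F²) = 7. At (u, v) = (-pi/6, -5): 7.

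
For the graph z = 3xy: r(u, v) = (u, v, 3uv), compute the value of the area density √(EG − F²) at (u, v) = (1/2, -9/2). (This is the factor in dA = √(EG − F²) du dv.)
√(EG − F²)|_{(1/2, -9/2)} = sqrt(742)/2

E = 9*v^2 + 1, F = 9*u*v, G = 9*u^2 + 1, so EG − F² = 9*u^2 + 9*v^2 + 1. Taking the positive square root: √(EG − F²) = sqrt(9*u^2 + 9*v^2 + 1). At (u, v) = (1/2, -9/2): sqrt(742)/2.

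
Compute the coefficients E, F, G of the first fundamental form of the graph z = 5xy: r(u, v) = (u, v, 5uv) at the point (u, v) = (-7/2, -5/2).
E = 629/4;  F = 875/4;  G = 1229/4

Partials: r_u = (1, 0, 5*v), r_v = (0, 1, 5*u). As functions of (u, v):
  E = r_u · r_u = 25*v^2 + 1,
  F = r_u · r_v = 25*u*v,
  G = r_v · r_v = 25*u^2 + 1.
Evaluating at (u, v) = (-7/2, -5/2): E = 629/4, F = 875/4, G = 1229/4.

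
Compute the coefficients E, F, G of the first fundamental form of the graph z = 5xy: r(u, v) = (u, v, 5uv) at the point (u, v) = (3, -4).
E = 401;  F = -300;  G = 226

Partials: r_u = (1, 0, 5*v), r_v = (0, 1, 5*u). As functions of (u, v):
  E = r_u · r_u = 25*v^2 + 1,
  F = r_u · r_v = 25*u*v,
  G = r_v · r_v = 25*u^2 + 1.
Evaluating at (u, v) = (3, -4): E = 401, F = -300, G = 226.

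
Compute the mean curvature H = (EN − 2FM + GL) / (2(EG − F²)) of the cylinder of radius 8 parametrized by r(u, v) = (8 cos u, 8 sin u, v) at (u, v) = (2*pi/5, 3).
H = -1/16

With E = 64, F = 0, G = 1, L = -8, M = 0, N = 0, assemble
  H = (EN − 2FM + GL) / (2(EG − F²)) = -1/16.
At (u, v) = (2*pi/5, 3): H = -1/16.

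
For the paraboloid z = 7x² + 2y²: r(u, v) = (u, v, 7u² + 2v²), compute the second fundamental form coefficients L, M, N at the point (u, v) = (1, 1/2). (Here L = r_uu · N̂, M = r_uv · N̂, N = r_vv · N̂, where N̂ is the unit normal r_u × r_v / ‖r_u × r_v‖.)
L = 14*sqrt(201)/201;  M = 0;  N = 4*sqrt(201)/201

Compute the unit normal N̂(u, v) = (-14*u/sqrt(196*u^2 + 16*v^2 + 1), -4*v/sqrt(196*u^2 + 16*v^2 + 1), 1/sqrt(196*u^2 + 16*v^2 + 1)), and the second partials r_uu, r_uv, r_vv. Take dot products:
  L(u, v) = r_uu · N̂ = 14/sqrt(196*u^2 + 16*v^2 + 1),
  M(u, v) = r_uv · N̂ = 0,
  N(u, v) = r_vv · N̂ = 4/sqrt(196*u^2 + 16*v^2 + 1).
Evaluating at (u, v) = (1, 1/2):
  L = 14*sqrt(201)/201, M = 0, N = 4*sqrt(201)/201.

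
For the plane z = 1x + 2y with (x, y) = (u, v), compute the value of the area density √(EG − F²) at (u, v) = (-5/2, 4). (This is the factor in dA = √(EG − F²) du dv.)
√(EG − F²)|_{(-5/2, 4)} = sqrt(6)

E = 2, F = 2, G = 5, so EG − F² = 6. Taking the positive square root: √(EG − F²) = sqrt(6). At (u, v) = (-5/2, 4): sqrt(6).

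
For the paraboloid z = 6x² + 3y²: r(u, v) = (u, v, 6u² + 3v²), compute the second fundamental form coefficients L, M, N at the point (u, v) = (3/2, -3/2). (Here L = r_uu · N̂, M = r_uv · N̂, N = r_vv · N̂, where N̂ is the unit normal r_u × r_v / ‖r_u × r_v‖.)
L = 6*sqrt(406)/203;  M = 0;  N = 3*sqrt(406)/203

Compute the unit normal N̂(u, v) = (-12*u/sqrt(144*u^2 + 36*v^2 + 1), -6*v/sqrt(144*u^2 + 36*v^2 + 1), 1/sqrt(144*u^2 + 36*v^2 + 1)), and the second partials r_uu, r_uv, r_vv. Take dot products:
  L(u, v) = r_uu · N̂ = 12/sqrt(144*u^2 + 36*v^2 + 1),
  M(u, v) = r_uv · N̂ = 0,
  N(u, v) = r_vv · N̂ = 6/sqrt(144*u^2 + 36*v^2 + 1).
Evaluating at (u, v) = (3/2, -3/2):
  L = 6*sqrt(406)/203, M = 0, N = 3*sqrt(406)/203.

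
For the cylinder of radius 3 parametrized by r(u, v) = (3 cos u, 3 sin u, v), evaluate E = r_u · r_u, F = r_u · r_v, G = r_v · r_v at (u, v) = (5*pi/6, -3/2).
E = 9;  F = 0;  G = 1

Partials: r_u = (-3*sin(u), 3*cos(u), 0), r_v = (0, 0, 1). As functions of (u, v):
  E = r_u · r_u = 9,
  F = r_u · r_v = 0,
  G = r_v · r_v = 1.
Evaluating at (u, v) = (5*pi/6, -3/2): E = 9, F = 0, G = 1.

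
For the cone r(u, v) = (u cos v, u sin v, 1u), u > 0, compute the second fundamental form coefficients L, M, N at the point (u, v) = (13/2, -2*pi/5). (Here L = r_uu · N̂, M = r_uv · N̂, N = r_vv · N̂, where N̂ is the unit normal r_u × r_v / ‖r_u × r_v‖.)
L = 0;  M = 0;  N = 13*sqrt(2)/4

Compute the unit normal N̂(u, v) = (-sqrt(2)*u*cos(v)/(2*Abs(u)), -sqrt(2)*u*sin(v)/(2*Abs(u)), sqrt(2)*u/(2*Abs(u))), and the second partials r_uu, r_uv, r_vv. Take dot products:
  L(u, v) = r_uu · N̂ = 0,
  M(u, v) = r_uv · N̂ = 0,
  N(u, v) = r_vv · N̂ = sqrt(2)*u^2/(2*Abs(u)).
Evaluating at (u, v) = (13/2, -2*pi/5):
  L = 0, M = 0, N = 13*sqrt(2)/4.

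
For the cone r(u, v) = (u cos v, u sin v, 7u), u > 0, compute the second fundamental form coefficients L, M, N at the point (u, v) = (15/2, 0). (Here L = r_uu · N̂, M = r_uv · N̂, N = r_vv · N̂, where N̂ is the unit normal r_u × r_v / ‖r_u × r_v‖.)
L = 0;  M = 0;  N = 21*sqrt(2)/4

Compute the unit normal N̂(u, v) = (-7*sqrt(2)*u*cos(v)/(10*Abs(u)), -7*sqrt(2)*u*sin(v)/(10*Abs(u)), sqrt(2)*u/(10*Abs(u))), and the second partials r_uu, r_uv, r_vv. Take dot products:
  L(u, v) = r_uu · N̂ = 0,
  M(u, v) = r_uv · N̂ = 0,
  N(u, v) = r_vv · N̂ = 7*sqrt(2)*u^2/(10*Abs(u)).
Evaluating at (u, v) = (15/2, 0):
  L = 0, M = 0, N = 21*sqrt(2)/4.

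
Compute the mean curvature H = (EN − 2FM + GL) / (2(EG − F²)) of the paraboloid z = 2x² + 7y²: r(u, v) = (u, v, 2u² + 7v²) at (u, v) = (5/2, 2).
H = 253*sqrt(885)/87025

With E = 16*u^2 + 1, F = 56*u*v, G = 196*v^2 + 1, L = 4/sqrt(16*u^2 + 196*v^2 + 1), M = 0, N = 14/sqrt(16*u^2 + 196*v^2 + 1), assemble
  H = (EN − 2FM + GL) / (2(EG − F²)) = (112*u^2 + 392*v^2 + 9)/(16*u^2 + 196*v^2 + 1)^(3/2).
At (u, v) = (5/2, 2): H = 253*sqrt(885)/87025.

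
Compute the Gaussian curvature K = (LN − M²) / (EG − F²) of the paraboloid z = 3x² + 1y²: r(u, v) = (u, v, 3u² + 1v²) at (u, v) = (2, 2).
K = 12/25921

Coefficients of the first fundamental form: E = 36*u^2 + 1, F = 12*u*v, G = 4*v^2 + 1.
Coefficients of the second fundamental form: L = 6/sqrt(36*u^2 + 4*v^2 + 1), M = 0, N = 2/sqrt(36*u^2 + 4*v^2 + 1).
Assemble K = (LN − M²)/(EG − F²) = 12/(1296*u^4 + 288*u^2*v^2 + 72*u^2 + 16*v^4 + 8*v^2 + 1). At (u, v) = (2, 2): K = 12/25921.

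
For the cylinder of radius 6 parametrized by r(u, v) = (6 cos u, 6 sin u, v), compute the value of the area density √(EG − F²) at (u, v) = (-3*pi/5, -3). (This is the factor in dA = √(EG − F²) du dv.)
√(EG − F²)|_{(-3*pi/5, -3)} = 6

E = 36, F = 0, G = 1, so EG − F² = 36. Taking the positive square root: √(EG − F²) = 6. At (u, v) = (-3*pi/5, -3): 6.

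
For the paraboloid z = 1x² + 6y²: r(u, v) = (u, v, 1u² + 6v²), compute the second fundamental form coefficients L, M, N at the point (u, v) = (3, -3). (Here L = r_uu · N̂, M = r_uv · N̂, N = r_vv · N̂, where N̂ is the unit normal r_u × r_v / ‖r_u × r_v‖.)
L = 2*sqrt(1333)/1333;  M = 0;  N = 12*sqrt(1333)/1333

Compute the unit normal N̂(u, v) = (-2*u/sqrt(4*u^2 + 144*v^2 + 1), -12*v/sqrt(4*u^2 + 144*v^2 + 1), 1/sqrt(4*u^2 + 144*v^2 + 1)), and the second partials r_uu, r_uv, r_vv. Take dot products:
  L(u, v) = r_uu · N̂ = 2/sqrt(4*u^2 + 144*v^2 + 1),
  M(u, v) = r_uv · N̂ = 0,
  N(u, v) = r_vv · N̂ = 12/sqrt(4*u^2 + 144*v^2 + 1).
Evaluating at (u, v) = (3, -3):
  L = 2*sqrt(1333)/1333, M = 0, N = 12*sqrt(1333)/1333.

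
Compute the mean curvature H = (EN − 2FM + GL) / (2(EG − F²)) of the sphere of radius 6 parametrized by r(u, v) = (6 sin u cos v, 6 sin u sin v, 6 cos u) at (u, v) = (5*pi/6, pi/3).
H = -1/6

With E = 36, F = 0, G = 36*sin(u)^2, L = -6*sin(u)/Abs(sin(u)), M = 0, N = -6*sin(u)^3/Abs(sin(u)), assemble
  H = (EN − 2FM + GL) / (2(EG − F²)) = -sin(u)/(6*Abs(sin(u))).
At (u, v) = (5*pi/6, pi/3): H = -1/6.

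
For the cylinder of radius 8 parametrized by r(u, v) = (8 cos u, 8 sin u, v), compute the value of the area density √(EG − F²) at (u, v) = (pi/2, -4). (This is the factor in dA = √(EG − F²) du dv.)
√(EG − F²)|_{(pi/2, -4)} = 8

E = 64, F = 0, G = 1, so EG − F² = 64. Taking the positive square root: √(EG − F²) = 8. At (u, v) = (pi/2, -4): 8.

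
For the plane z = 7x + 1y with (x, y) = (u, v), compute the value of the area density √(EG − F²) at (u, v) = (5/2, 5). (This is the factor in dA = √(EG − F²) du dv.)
√(EG − F²)|_{(5/2, 5)} = sqrt(51)

E = 50, F = 7, G = 2, so EG − F² = 51. Taking the positive square root: √(EG − F²) = sqrt(51). At (u, v) = (5/2, 5): sqrt(51).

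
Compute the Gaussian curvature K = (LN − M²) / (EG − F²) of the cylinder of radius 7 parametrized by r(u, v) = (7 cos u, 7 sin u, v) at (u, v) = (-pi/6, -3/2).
K = 0

Coefficients of the first fundamental form: E = 49, F = 0, G = 1.
Coefficients of the second fundamental form: L = -7, M = 0, N = 0.
Assemble K = (LN − M²)/(EG − F²) = 0. At (u, v) = (-pi/6, -3/2): K = 0.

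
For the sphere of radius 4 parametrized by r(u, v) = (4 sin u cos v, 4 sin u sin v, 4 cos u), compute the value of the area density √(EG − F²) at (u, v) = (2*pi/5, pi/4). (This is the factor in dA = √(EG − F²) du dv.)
√(EG − F²)|_{(2*pi/5, pi/4)} = 4*sqrt(2*sqrt(5) + 10)

E = 16, F = 0, G = 16*sin(u)^2, so EG − F² = 256*sin(u)^2. Taking the positive square root: √(EG − F²) = 16*Abs(sin(u)). At (u, v) = (2*pi/5, pi/4): 4*sqrt(2*sqrt(5) + 10).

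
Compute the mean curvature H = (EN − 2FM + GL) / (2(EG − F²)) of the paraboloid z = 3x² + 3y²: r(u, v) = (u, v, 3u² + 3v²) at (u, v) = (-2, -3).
H = 1410*sqrt(469)/219961

With E = 36*u^2 + 1, F = 36*u*v, G = 36*v^2 + 1, L = 6/sqrt(36*u^2 + 36*v^2 + 1), M = 0, N = 6/sqrt(36*u^2 + 36*v^2 + 1), assemble
  H = (EN − 2FM + GL) / (2(EG − F²)) = 6*(18*u^2 + 18*v^2 + 1)/(36*u^2 + 36*v^2 + 1)^(3/2).
At (u, v) = (-2, -3): H = 1410*sqrt(469)/219961.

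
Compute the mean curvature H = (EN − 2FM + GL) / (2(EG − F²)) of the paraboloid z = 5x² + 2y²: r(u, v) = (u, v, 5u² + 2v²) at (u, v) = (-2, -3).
H = 1527*sqrt(545)/297025

With E = 100*u^2 + 1, F = 40*u*v, G = 16*v^2 + 1, L = 10/sqrt(100*u^2 + 16*v^2 + 1), M = 0, N = 4/sqrt(100*u^2 + 16*v^2 + 1), assemble
  H = (EN − 2FM + GL) / (2(EG − F²)) = (200*u^2 + 80*v^2 + 7)/(100*u^2 + 16*v^2 + 1)^(3/2).
At (u, v) = (-2, -3): H = 1527*sqrt(545)/297025.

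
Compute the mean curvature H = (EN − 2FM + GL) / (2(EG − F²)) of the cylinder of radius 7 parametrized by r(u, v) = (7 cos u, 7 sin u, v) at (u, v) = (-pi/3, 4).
H = -1/14

With E = 49, F = 0, G = 1, L = -7, M = 0, N = 0, assemble
  H = (EN − 2FM + GL) / (2(EG − F²)) = -1/14.
At (u, v) = (-pi/3, 4): H = -1/14.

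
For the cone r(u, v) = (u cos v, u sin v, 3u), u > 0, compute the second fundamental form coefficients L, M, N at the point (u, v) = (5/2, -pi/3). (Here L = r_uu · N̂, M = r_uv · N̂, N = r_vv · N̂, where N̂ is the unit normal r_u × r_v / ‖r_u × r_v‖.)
L = 0;  M = 0;  N = 3*sqrt(10)/4

Compute the unit normal N̂(u, v) = (-3*sqrt(10)*u*cos(v)/(10*Abs(u)), -3*sqrt(10)*u*sin(v)/(10*Abs(u)), sqrt(10)*u/(10*Abs(u))), and the second partials r_uu, r_uv, r_vv. Take dot products:
  L(u, v) = r_uu · N̂ = 0,
  M(u, v) = r_uv · N̂ = 0,
  N(u, v) = r_vv · N̂ = 3*sqrt(10)*u^2/(10*Abs(u)).
Evaluating at (u, v) = (5/2, -pi/3):
  L = 0, M = 0, N = 3*sqrt(10)/4.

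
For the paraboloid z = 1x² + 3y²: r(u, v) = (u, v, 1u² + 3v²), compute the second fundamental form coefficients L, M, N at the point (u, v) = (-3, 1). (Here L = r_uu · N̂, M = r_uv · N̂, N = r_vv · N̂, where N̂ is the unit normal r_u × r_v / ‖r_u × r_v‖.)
L = 2*sqrt(73)/73;  M = 0;  N = 6*sqrt(73)/73

Compute the unit normal N̂(u, v) = (-2*u/sqrt(4*u^2 + 36*v^2 + 1), -6*v/sqrt(4*u^2 + 36*v^2 + 1), 1/sqrt(4*u^2 + 36*v^2 + 1)), and the second partials r_uu, r_uv, r_vv. Take dot products:
  L(u, v) = r_uu · N̂ = 2/sqrt(4*u^2 + 36*v^2 + 1),
  M(u, v) = r_uv · N̂ = 0,
  N(u, v) = r_vv · N̂ = 6/sqrt(4*u^2 + 36*v^2 + 1).
Evaluating at (u, v) = (-3, 1):
  L = 2*sqrt(73)/73, M = 0, N = 6*sqrt(73)/73.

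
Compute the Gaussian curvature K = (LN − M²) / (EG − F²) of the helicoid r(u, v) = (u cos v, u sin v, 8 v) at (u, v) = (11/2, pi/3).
K = -1024/142129

Coefficients of the first fundamental form: E = 1, F = 0, G = u^2 + 64.
Coefficients of the second fundamental form: L = 0, M = -8/sqrt(u^2 + 64), N = 0.
Assemble K = (LN − M²)/(EG − F²) = -64/(u^2 + 64)^2. At (u, v) = (11/2, pi/3): K = -1024/142129.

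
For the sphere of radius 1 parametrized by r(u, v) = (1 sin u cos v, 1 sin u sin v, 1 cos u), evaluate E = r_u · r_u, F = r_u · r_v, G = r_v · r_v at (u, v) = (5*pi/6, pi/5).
E = 1;  F = 0;  G = 1/4

Partials: r_u = (cos(u)*cos(v), sin(v)*cos(u), -sin(u)), r_v = (-sin(u)*sin(v), sin(u)*cos(v), 0). As functions of (u, v):
  E = r_u · r_u = 1,
  F = r_u · r_v = 0,
  G = r_v · r_v = sin(u)^2.
Evaluating at (u, v) = (5*pi/6, pi/5): E = 1, F = 0, G = 1/4.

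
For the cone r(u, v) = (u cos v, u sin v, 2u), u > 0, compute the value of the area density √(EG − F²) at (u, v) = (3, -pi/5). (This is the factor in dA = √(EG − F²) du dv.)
√(EG − F²)|_{(3, -pi/5)} = 3*sqrt(5)

E = 5, F = 0, G = u^2, so EG − F² = 5*u^2. Taking the positive square root: √(EG − F²) = sqrt(5)*Abs(u). At (u, v) = (3, -pi/5): 3*sqrt(5).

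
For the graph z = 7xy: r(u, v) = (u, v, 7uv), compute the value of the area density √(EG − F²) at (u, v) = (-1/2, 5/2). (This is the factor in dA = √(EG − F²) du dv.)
√(EG − F²)|_{(-1/2, 5/2)} = 3*sqrt(142)/2

E = 49*v^2 + 1, F = 49*u*v, G = 49*u^2 + 1, so EG − F² = 49*u^2 + 49*v^2 + 1. Taking the positive square root: √(EG − F²) = sqrt(49*u^2 + 49*v^2 + 1). At (u, v) = (-1/2, 5/2): 3*sqrt(142)/2.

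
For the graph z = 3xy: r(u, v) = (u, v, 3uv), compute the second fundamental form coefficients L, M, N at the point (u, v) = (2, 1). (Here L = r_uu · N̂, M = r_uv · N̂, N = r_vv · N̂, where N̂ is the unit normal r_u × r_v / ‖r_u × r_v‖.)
L = 0;  M = 3*sqrt(46)/46;  N = 0

Compute the unit normal N̂(u, v) = (-3*v/sqrt(9*u^2 + 9*v^2 + 1), -3*u/sqrt(9*u^2 + 9*v^2 + 1), 1/sqrt(9*u^2 + 9*v^2 + 1)), and the second partials r_uu, r_uv, r_vv. Take dot products:
  L(u, v) = r_uu · N̂ = 0,
  M(u, v) = r_uv · N̂ = 3/sqrt(9*u^2 + 9*v^2 + 1),
  N(u, v) = r_vv · N̂ = 0.
Evaluating at (u, v) = (2, 1):
  L = 0, M = 3*sqrt(46)/46, N = 0.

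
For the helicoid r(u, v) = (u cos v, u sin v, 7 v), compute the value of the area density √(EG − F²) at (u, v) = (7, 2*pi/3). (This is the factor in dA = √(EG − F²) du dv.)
√(EG − F²)|_{(7, 2*pi/3)} = 7*sqrt(2)

E = 1, F = 0, G = u^2 + 49, so EG − F² = u^2 + 49. Taking the positive square root: √(EG − F²) = sqrt(u^2 + 49). At (u, v) = (7, 2*pi/3): 7*sqrt(2).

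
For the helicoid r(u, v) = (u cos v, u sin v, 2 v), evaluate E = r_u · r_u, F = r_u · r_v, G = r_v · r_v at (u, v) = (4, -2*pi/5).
E = 1;  F = 0;  G = 20

Partials: r_u = (cos(v), sin(v), 0), r_v = (-u*sin(v), u*cos(v), 2). As functions of (u, v):
  E = r_u · r_u = 1,
  F = r_u · r_v = 0,
  G = r_v · r_v = u^2 + 4.
Evaluating at (u, v) = (4, -2*pi/5): E = 1, F = 0, G = 20.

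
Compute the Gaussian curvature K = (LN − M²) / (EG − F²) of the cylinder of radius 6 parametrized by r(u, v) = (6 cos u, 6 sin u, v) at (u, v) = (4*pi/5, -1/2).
K = 0

Coefficients of the first fundamental form: E = 36, F = 0, G = 1.
Coefficients of the second fundamental form: L = -6, M = 0, N = 0.
Assemble K = (LN − M²)/(EG − F²) = 0. At (u, v) = (4*pi/5, -1/2): K = 0.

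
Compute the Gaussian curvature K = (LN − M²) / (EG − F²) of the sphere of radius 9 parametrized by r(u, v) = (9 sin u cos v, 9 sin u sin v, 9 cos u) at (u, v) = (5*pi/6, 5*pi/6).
K = 1/81

Coefficients of the first fundamental form: E = 81, F = 0, G = 81*sin(u)^2.
Coefficients of the second fundamental form: L = -9*sin(u)/Abs(sin(u)), M = 0, N = -9*sin(u)^3/Abs(sin(u)).
Assemble K = (LN − M²)/(EG − F²) = 1/81. At (u, v) = (5*pi/6, 5*pi/6): K = 1/81.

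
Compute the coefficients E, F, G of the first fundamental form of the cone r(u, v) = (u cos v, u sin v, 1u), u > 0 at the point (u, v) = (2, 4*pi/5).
E = 2;  F = 0;  G = 4

Partials: r_u = (cos(v), sin(v), 1), r_v = (-u*sin(v), u*cos(v), 0). As functions of (u, v):
  E = r_u · r_u = 2,
  F = r_u · r_v = 0,
  G = r_v · r_v = u^2.
Evaluating at (u, v) = (2, 4*pi/5): E = 2, F = 0, G = 4.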